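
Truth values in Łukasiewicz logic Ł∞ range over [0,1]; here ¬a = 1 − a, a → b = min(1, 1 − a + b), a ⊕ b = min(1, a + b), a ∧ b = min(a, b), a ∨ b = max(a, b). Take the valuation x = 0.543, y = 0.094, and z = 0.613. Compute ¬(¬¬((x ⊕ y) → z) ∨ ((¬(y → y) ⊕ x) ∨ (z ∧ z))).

x ⊕ y = min(1, 0.543 + 0.094) = min(1, 0.637) = 0.637
(x ⊕ y) → z = min(1, 1 − 0.637 + 0.613) = min(1, 0.976) = 0.976
¬((x ⊕ y) → z) = 1 − 0.976 = 0.024
¬¬((x ⊕ y) → z) = 1 − 0.024 = 0.976
y → y = min(1, 1 − 0.094 + 0.094) = min(1, 1.000) = 1.000
¬(y → y) = 1 − 1.000 = 0.000
¬(y → y) ⊕ x = min(1, 0.000 + 0.543) = min(1, 0.543) = 0.543
z ∧ z = min(0.613, 0.613) = 0.613
(¬(y → y) ⊕ x) ∨ (z ∧ z) = max(0.543, 0.613) = 0.613
¬¬((x ⊕ y) → z) ∨ ((¬(y → y) ⊕ x) ∨ (z ∧ z)) = max(0.976, 0.613) = 0.976
¬(¬¬((x ⊕ y) → z) ∨ ((¬(y → y) ⊕ x) ∨ (z ∧ z))) = 1 − 0.976 = 0.024

0.024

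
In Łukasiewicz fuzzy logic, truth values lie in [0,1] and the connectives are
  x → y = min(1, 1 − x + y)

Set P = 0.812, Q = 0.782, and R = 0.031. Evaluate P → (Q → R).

0.437

Q → R = min(1, 1 − 0.782 + 0.031) = min(1, 0.249) = 0.249
P → (Q → R) = min(1, 1 − 0.812 + 0.249) = min(1, 0.437) = 0.437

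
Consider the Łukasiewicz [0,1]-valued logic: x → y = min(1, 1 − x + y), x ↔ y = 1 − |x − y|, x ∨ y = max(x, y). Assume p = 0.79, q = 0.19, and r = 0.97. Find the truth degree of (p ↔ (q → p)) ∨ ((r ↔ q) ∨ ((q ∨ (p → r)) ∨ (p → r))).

1.00

q → p = min(1, 1 − 0.19 + 0.79) = min(1, 1.60) = 1.00
p ↔ (q → p) = 1 − |0.79 − 1.00| = 1 − 0.21 = 0.79
r ↔ q = 1 − |0.97 − 0.19| = 1 − 0.78 = 0.22
p → r = min(1, 1 − 0.79 + 0.97) = min(1, 1.18) = 1.00
q ∨ (p → r) = max(0.19, 1.00) = 1.00
(q ∨ (p → r)) ∨ (p → r) = max(1.00, 1.00) = 1.00
(r ↔ q) ∨ ((q ∨ (p → r)) ∨ (p → r)) = max(0.22, 1.00) = 1.00
(p ↔ (q → p)) ∨ ((r ↔ q) ∨ ((q ∨ (p → r)) ∨ (p → r))) = max(0.79, 1.00) = 1.00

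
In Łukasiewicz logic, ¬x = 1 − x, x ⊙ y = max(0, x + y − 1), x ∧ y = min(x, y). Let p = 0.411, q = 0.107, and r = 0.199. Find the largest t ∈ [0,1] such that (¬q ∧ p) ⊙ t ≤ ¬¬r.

¬q = 1 − 0.107 = 0.893
¬q ∧ p = min(0.893, 0.411) = 0.411
So the left factor is ¬q ∧ p = 0.411.
¬r = 1 − 0.199 = 0.801
¬¬r = 1 − 0.801 = 0.199
So the right-hand bound is ¬¬r = 0.199.
The residuum of the Łukasiewicz t-norm gives the supremum: min(1, 1 − 0.411 + 0.199).
1 − 0.411 + 0.199 = 0.788, so t = min(1, 0.788) = 0.788.
Check: 0.411 ⊙ 0.788 = max(0, 0.199) = 0.199 ≤ 0.199.

0.788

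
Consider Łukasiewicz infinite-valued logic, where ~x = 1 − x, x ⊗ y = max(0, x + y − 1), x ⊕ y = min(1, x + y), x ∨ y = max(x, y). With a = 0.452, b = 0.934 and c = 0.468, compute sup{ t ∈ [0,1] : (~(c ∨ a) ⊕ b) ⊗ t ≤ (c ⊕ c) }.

0.936

c ∨ a = max(0.468, 0.452) = 0.468
~(c ∨ a) = 1 − 0.468 = 0.532
~(c ∨ a) ⊕ b = min(1, 0.532 + 0.934) = min(1, 1.466) = 1.000
So the left factor is ~(c ∨ a) ⊕ b = 1.000.
c ⊕ c = min(1, 0.468 + 0.468) = min(1, 0.936) = 0.936
So the right-hand bound is c ⊕ c = 0.936.
The residuum of the Łukasiewicz t-norm gives the supremum: min(1, 1 − 1.000 + 0.936).
1 − 1.000 + 0.936 = 0.936, so t = min(1, 0.936) = 0.936.
Check: 1.000 ⊗ 0.936 = max(0, 0.936) = 0.936 ≤ 0.936.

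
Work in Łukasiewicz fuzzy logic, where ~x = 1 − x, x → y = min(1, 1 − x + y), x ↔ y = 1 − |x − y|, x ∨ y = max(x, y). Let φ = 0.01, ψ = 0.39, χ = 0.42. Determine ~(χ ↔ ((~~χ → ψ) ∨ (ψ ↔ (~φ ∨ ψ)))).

~χ = 1 − 0.42 = 0.58
~~χ = 1 − 0.58 = 0.42
~~χ → ψ = min(1, 1 − 0.42 + 0.39) = min(1, 0.97) = 0.97
~φ = 1 − 0.01 = 0.99
~φ ∨ ψ = max(0.99, 0.39) = 0.99
ψ ↔ (~φ ∨ ψ) = 1 − |0.39 − 0.99| = 1 − 0.60 = 0.40
(~~χ → ψ) ∨ (ψ ↔ (~φ ∨ ψ)) = max(0.97, 0.40) = 0.97
χ ↔ ((~~χ → ψ) ∨ (ψ ↔ (~φ ∨ ψ))) = 1 − |0.42 − 0.97| = 1 − 0.55 = 0.45
~(χ ↔ ((~~χ → ψ) ∨ (ψ ↔ (~φ ∨ ψ)))) = 1 − 0.45 = 0.55

0.55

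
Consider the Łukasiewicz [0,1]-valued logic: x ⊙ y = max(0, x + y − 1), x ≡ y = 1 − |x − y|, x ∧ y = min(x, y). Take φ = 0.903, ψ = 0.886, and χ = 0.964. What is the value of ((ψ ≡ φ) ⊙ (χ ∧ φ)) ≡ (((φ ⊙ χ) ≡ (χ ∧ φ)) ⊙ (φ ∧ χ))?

0.981

ψ ≡ φ = 1 − |0.886 − 0.903| = 1 − 0.017 = 0.983
χ ∧ φ = min(0.964, 0.903) = 0.903
(ψ ≡ φ) ⊙ (χ ∧ φ) = max(0, 0.983 + 0.903 − 1) = max(0, 0.886) = 0.886
φ ⊙ χ = max(0, 0.903 + 0.964 − 1) = max(0, 0.867) = 0.867
(φ ⊙ χ) ≡ (χ ∧ φ) = 1 − |0.867 − 0.903| = 1 − 0.036 = 0.964
φ ∧ χ = min(0.903, 0.964) = 0.903
((φ ⊙ χ) ≡ (χ ∧ φ)) ⊙ (φ ∧ χ) = max(0, 0.964 + 0.903 − 1) = max(0, 0.867) = 0.867
((ψ ≡ φ) ⊙ (χ ∧ φ)) ≡ (((φ ⊙ χ) ≡ (χ ∧ φ)) ⊙ (φ ∧ χ)) = 1 − |0.886 − 0.867| = 1 − 0.019 = 0.981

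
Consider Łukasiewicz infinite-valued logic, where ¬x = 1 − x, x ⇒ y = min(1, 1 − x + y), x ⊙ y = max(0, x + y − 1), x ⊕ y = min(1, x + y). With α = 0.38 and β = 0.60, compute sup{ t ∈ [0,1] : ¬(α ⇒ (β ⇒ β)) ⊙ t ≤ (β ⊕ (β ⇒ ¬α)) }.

β ⇒ β = min(1, 1 − 0.60 + 0.60) = min(1, 1.00) = 1.00
α ⇒ (β ⇒ β) = min(1, 1 − 0.38 + 1.00) = min(1, 1.62) = 1.00
¬(α ⇒ (β ⇒ β)) = 1 − 1.00 = 0.00
So the left factor is ¬(α ⇒ (β ⇒ β)) = 0.00.
¬α = 1 − 0.38 = 0.62
β ⇒ ¬α = min(1, 1 − 0.60 + 0.62) = min(1, 1.02) = 1.00
β ⊕ (β ⇒ ¬α) = min(1, 0.60 + 1.00) = min(1, 1.60) = 1.00
So the right-hand bound is β ⊕ (β ⇒ ¬α) = 1.00.
The residuum of the Łukasiewicz t-norm gives the supremum: min(1, 1 − 0.00 + 1.00).
1 − 0.00 + 1.00 = 2.00, so t = min(1, 2.00) = 1.00.
Check: 0.00 ⊙ 1.00 = max(0, 0.00) = 0.00 ≤ 1.00.

1.00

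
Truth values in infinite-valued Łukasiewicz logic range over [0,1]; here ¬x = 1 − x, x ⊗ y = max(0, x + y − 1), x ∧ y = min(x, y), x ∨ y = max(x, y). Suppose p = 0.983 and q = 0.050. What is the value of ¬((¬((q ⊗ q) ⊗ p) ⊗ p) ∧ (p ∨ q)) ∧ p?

0.017

q ⊗ q = max(0, 0.050 + 0.050 − 1) = max(0, -0.900) = 0.000
(q ⊗ q) ⊗ p = max(0, 0.000 + 0.983 − 1) = max(0, -0.017) = 0.000
¬((q ⊗ q) ⊗ p) = 1 − 0.000 = 1.000
¬((q ⊗ q) ⊗ p) ⊗ p = max(0, 1.000 + 0.983 − 1) = max(0, 0.983) = 0.983
p ∨ q = max(0.983, 0.050) = 0.983
(¬((q ⊗ q) ⊗ p) ⊗ p) ∧ (p ∨ q) = min(0.983, 0.983) = 0.983
¬((¬((q ⊗ q) ⊗ p) ⊗ p) ∧ (p ∨ q)) = 1 − 0.983 = 0.017
¬((¬((q ⊗ q) ⊗ p) ⊗ p) ∧ (p ∨ q)) ∧ p = min(0.017, 0.983) = 0.017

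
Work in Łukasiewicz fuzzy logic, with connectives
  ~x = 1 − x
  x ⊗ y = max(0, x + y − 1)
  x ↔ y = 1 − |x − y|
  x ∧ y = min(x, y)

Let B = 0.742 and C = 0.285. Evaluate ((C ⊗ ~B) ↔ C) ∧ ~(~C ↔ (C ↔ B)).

~B = 1 − 0.742 = 0.258
C ⊗ ~B = max(0, 0.285 + 0.258 − 1) = max(0, -0.457) = 0.000
(C ⊗ ~B) ↔ C = 1 − |0.000 − 0.285| = 1 − 0.285 = 0.715
~C = 1 − 0.285 = 0.715
C ↔ B = 1 − |0.285 − 0.742| = 1 − 0.457 = 0.543
~C ↔ (C ↔ B) = 1 − |0.715 − 0.543| = 1 − 0.172 = 0.828
~(~C ↔ (C ↔ B)) = 1 − 0.828 = 0.172
((C ⊗ ~B) ↔ C) ∧ ~(~C ↔ (C ↔ B)) = min(0.715, 0.172) = 0.172

0.172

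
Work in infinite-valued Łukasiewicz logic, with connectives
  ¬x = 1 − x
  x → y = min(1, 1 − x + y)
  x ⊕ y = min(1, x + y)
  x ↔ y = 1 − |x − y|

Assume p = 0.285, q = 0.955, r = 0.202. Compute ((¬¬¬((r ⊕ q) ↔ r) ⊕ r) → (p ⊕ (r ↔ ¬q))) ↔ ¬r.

r ⊕ q = min(1, 0.202 + 0.955) = min(1, 1.157) = 1.000
(r ⊕ q) ↔ r = 1 − |1.000 − 0.202| = 1 − 0.798 = 0.202
¬((r ⊕ q) ↔ r) = 1 − 0.202 = 0.798
¬¬((r ⊕ q) ↔ r) = 1 − 0.798 = 0.202
¬¬¬((r ⊕ q) ↔ r) = 1 − 0.202 = 0.798
¬¬¬((r ⊕ q) ↔ r) ⊕ r = min(1, 0.798 + 0.202) = min(1, 1.000) = 1.000
¬q = 1 − 0.955 = 0.045
r ↔ ¬q = 1 − |0.202 − 0.045| = 1 − 0.157 = 0.843
p ⊕ (r ↔ ¬q) = min(1, 0.285 + 0.843) = min(1, 1.128) = 1.000
(¬¬¬((r ⊕ q) ↔ r) ⊕ r) → (p ⊕ (r ↔ ¬q)) = min(1, 1 − 1.000 + 1.000) = min(1, 1.000) = 1.000
¬r = 1 − 0.202 = 0.798
((¬¬¬((r ⊕ q) ↔ r) ⊕ r) → (p ⊕ (r ↔ ¬q))) ↔ ¬r = 1 − |1.000 − 0.798| = 1 − 0.202 = 0.798

0.798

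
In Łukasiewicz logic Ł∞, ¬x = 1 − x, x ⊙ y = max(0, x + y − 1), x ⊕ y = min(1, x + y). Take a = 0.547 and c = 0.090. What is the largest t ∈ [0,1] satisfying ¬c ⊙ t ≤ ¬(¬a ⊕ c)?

¬c = 1 − 0.090 = 0.910
So the left factor is ¬c = 0.910.
¬a = 1 − 0.547 = 0.453
¬a ⊕ c = min(1, 0.453 + 0.090) = min(1, 0.543) = 0.543
¬(¬a ⊕ c) = 1 − 0.543 = 0.457
So the right-hand bound is ¬(¬a ⊕ c) = 0.457.
The residuum of the Łukasiewicz t-norm gives the supremum: min(1, 1 − 0.910 + 0.457).
1 − 0.910 + 0.457 = 0.547, so t = min(1, 0.547) = 0.547.
Check: 0.910 ⊙ 0.547 = max(0, 0.457) = 0.457 ≤ 0.457.

0.547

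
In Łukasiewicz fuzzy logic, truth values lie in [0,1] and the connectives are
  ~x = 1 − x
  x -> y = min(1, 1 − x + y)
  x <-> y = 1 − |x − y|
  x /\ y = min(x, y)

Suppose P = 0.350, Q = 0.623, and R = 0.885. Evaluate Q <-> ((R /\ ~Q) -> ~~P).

~Q = 1 − 0.623 = 0.377
R /\ ~Q = min(0.885, 0.377) = 0.377
~P = 1 − 0.350 = 0.650
~~P = 1 − 0.650 = 0.350
(R /\ ~Q) -> ~~P = min(1, 1 − 0.377 + 0.350) = min(1, 0.973) = 0.973
Q <-> ((R /\ ~Q) -> ~~P) = 1 − |0.623 − 0.973| = 1 − 0.350 = 0.650

0.650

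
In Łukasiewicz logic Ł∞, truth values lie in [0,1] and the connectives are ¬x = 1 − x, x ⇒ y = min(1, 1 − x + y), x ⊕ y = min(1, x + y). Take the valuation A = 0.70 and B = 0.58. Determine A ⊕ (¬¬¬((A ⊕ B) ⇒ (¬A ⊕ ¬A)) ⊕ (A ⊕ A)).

A ⊕ B = min(1, 0.70 + 0.58) = min(1, 1.28) = 1.00
¬A = 1 − 0.70 = 0.30
¬A ⊕ ¬A = min(1, 0.30 + 0.30) = min(1, 0.60) = 0.60
(A ⊕ B) ⇒ (¬A ⊕ ¬A) = min(1, 1 − 1.00 + 0.60) = min(1, 0.60) = 0.60
¬((A ⊕ B) ⇒ (¬A ⊕ ¬A)) = 1 − 0.60 = 0.40
¬¬((A ⊕ B) ⇒ (¬A ⊕ ¬A)) = 1 − 0.40 = 0.60
¬¬¬((A ⊕ B) ⇒ (¬A ⊕ ¬A)) = 1 − 0.60 = 0.40
A ⊕ A = min(1, 0.70 + 0.70) = min(1, 1.40) = 1.00
¬¬¬((A ⊕ B) ⇒ (¬A ⊕ ¬A)) ⊕ (A ⊕ A) = min(1, 0.40 + 1.00) = min(1, 1.40) = 1.00
A ⊕ (¬¬¬((A ⊕ B) ⇒ (¬A ⊕ ¬A)) ⊕ (A ⊕ A)) = min(1, 0.70 + 1.00) = min(1, 1.70) = 1.00

1.00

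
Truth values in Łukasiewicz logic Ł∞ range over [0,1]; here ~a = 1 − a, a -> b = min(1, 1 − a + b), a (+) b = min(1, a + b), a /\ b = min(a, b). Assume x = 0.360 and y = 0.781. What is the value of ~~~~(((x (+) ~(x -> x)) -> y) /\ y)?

x -> x = min(1, 1 − 0.360 + 0.360) = min(1, 1.000) = 1.000
~(x -> x) = 1 − 1.000 = 0.000
x (+) ~(x -> x) = min(1, 0.360 + 0.000) = min(1, 0.360) = 0.360
(x (+) ~(x -> x)) -> y = min(1, 1 − 0.360 + 0.781) = min(1, 1.421) = 1.000
((x (+) ~(x -> x)) -> y) /\ y = min(1.000, 0.781) = 0.781
~(((x (+) ~(x -> x)) -> y) /\ y) = 1 − 0.781 = 0.219
~~(((x (+) ~(x -> x)) -> y) /\ y) = 1 − 0.219 = 0.781
~~~(((x (+) ~(x -> x)) -> y) /\ y) = 1 − 0.781 = 0.219
~~~~(((x (+) ~(x -> x)) -> y) /\ y) = 1 − 0.219 = 0.781

0.781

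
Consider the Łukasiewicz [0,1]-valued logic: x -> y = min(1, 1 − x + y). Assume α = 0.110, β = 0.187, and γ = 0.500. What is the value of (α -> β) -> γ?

α -> β = min(1, 1 − 0.110 + 0.187) = min(1, 1.077) = 1.000
(α -> β) -> γ = min(1, 1 − 1.000 + 0.500) = min(1, 0.500) = 0.500

0.500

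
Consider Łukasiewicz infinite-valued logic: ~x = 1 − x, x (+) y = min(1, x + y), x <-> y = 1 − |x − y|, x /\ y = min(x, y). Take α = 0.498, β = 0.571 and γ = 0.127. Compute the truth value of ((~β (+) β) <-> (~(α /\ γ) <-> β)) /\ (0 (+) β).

~β = 1 − 0.571 = 0.429
~β (+) β = min(1, 0.429 + 0.571) = min(1, 1.000) = 1.000
α /\ γ = min(0.498, 0.127) = 0.127
~(α /\ γ) = 1 − 0.127 = 0.873
~(α /\ γ) <-> β = 1 − |0.873 − 0.571| = 1 − 0.302 = 0.698
(~β (+) β) <-> (~(α /\ γ) <-> β) = 1 − |1.000 − 0.698| = 1 − 0.302 = 0.698
0 (+) β = min(1, 0.000 + 0.571) = min(1, 0.571) = 0.571
((~β (+) β) <-> (~(α /\ γ) <-> β)) /\ (0 (+) β) = min(0.698, 0.571) = 0.571

0.571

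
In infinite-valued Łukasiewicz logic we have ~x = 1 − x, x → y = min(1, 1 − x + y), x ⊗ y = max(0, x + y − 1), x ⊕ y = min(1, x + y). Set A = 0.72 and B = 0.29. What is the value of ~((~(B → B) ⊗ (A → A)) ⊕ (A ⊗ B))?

B → B = min(1, 1 − 0.29 + 0.29) = min(1, 1.00) = 1.00
~(B → B) = 1 − 1.00 = 0.00
A → A = min(1, 1 − 0.72 + 0.72) = min(1, 1.00) = 1.00
~(B → B) ⊗ (A → A) = max(0, 0.00 + 1.00 − 1) = max(0, 0.00) = 0.00
A ⊗ B = max(0, 0.72 + 0.29 − 1) = max(0, 0.01) = 0.01
(~(B → B) ⊗ (A → A)) ⊕ (A ⊗ B) = min(1, 0.00 + 0.01) = min(1, 0.01) = 0.01
~((~(B → B) ⊗ (A → A)) ⊕ (A ⊗ B)) = 1 − 0.01 = 0.99

0.99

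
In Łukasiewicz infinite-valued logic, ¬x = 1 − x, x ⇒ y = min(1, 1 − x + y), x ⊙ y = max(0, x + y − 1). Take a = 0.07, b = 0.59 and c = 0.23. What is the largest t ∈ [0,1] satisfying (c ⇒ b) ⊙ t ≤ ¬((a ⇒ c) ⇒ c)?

c ⇒ b = min(1, 1 − 0.23 + 0.59) = min(1, 1.36) = 1.00
So the left factor is c ⇒ b = 1.00.
a ⇒ c = min(1, 1 − 0.07 + 0.23) = min(1, 1.16) = 1.00
(a ⇒ c) ⇒ c = min(1, 1 − 1.00 + 0.23) = min(1, 0.23) = 0.23
¬((a ⇒ c) ⇒ c) = 1 − 0.23 = 0.77
So the right-hand bound is ¬((a ⇒ c) ⇒ c) = 0.77.
The residuum of the Łukasiewicz t-norm gives the supremum: min(1, 1 − 1.00 + 0.77).
1 − 1.00 + 0.77 = 0.77, so t = min(1, 0.77) = 0.77.
Check: 1.00 ⊙ 0.77 = max(0, 0.77) = 0.77 ≤ 0.77.

0.77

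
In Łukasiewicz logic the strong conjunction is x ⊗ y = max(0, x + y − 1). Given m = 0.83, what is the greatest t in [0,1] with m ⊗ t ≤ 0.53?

The residuum of the Łukasiewicz t-norm gives the supremum: min(1, 1 − 0.83 + 0.53).
1 − 0.83 + 0.53 = 0.70, so t = min(1, 0.70) = 0.70.
Check: 0.83 ⊗ 0.70 = max(0, 0.53) = 0.53 ≤ 0.53.

0.70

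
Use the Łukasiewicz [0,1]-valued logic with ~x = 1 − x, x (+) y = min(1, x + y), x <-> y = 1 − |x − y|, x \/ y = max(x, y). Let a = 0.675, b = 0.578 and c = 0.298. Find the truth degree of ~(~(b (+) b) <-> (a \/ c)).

0.675

b (+) b = min(1, 0.578 + 0.578) = min(1, 1.156) = 1.000
~(b (+) b) = 1 − 1.000 = 0.000
a \/ c = max(0.675, 0.298) = 0.675
~(b (+) b) <-> (a \/ c) = 1 − |0.000 − 0.675| = 1 − 0.675 = 0.325
~(~(b (+) b) <-> (a \/ c)) = 1 − 0.325 = 0.675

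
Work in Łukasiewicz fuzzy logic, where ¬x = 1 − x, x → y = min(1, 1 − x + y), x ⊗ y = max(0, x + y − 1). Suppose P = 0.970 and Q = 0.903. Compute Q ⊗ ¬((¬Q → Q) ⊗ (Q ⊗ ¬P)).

¬Q = 1 − 0.903 = 0.097
¬Q → Q = min(1, 1 − 0.097 + 0.903) = min(1, 1.806) = 1.000
¬P = 1 − 0.970 = 0.030
Q ⊗ ¬P = max(0, 0.903 + 0.030 − 1) = max(0, -0.067) = 0.000
(¬Q → Q) ⊗ (Q ⊗ ¬P) = max(0, 1.000 + 0.000 − 1) = max(0, 0.000) = 0.000
¬((¬Q → Q) ⊗ (Q ⊗ ¬P)) = 1 − 0.000 = 1.000
Q ⊗ ¬((¬Q → Q) ⊗ (Q ⊗ ¬P)) = max(0, 0.903 + 1.000 − 1) = max(0, 0.903) = 0.903

0.903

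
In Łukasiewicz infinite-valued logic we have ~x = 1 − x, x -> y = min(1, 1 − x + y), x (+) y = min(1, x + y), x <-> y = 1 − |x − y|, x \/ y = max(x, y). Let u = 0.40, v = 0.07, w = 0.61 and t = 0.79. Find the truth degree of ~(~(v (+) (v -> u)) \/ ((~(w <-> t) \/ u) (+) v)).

0.53

v -> u = min(1, 1 − 0.07 + 0.40) = min(1, 1.33) = 1.00
v (+) (v -> u) = min(1, 0.07 + 1.00) = min(1, 1.07) = 1.00
~(v (+) (v -> u)) = 1 − 1.00 = 0.00
w <-> t = 1 − |0.61 − 0.79| = 1 − 0.18 = 0.82
~(w <-> t) = 1 − 0.82 = 0.18
~(w <-> t) \/ u = max(0.18, 0.40) = 0.40
(~(w <-> t) \/ u) (+) v = min(1, 0.40 + 0.07) = min(1, 0.47) = 0.47
~(v (+) (v -> u)) \/ ((~(w <-> t) \/ u) (+) v) = max(0.00, 0.47) = 0.47
~(~(v (+) (v -> u)) \/ ((~(w <-> t) \/ u) (+) v)) = 1 − 0.47 = 0.53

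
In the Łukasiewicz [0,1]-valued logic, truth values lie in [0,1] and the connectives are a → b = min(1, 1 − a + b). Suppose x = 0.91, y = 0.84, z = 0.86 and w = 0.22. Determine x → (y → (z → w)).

z → w = min(1, 1 − 0.86 + 0.22) = min(1, 0.36) = 0.36
y → (z → w) = min(1, 1 − 0.84 + 0.36) = min(1, 0.52) = 0.52
x → (y → (z → w)) = min(1, 1 − 0.91 + 0.52) = min(1, 0.61) = 0.61

0.61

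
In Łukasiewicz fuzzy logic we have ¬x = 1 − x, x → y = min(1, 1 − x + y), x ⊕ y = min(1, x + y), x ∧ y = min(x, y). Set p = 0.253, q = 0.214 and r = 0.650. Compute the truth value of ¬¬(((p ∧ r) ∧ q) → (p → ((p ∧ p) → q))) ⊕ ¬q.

p ∧ r = min(0.253, 0.650) = 0.253
(p ∧ r) ∧ q = min(0.253, 0.214) = 0.214
p ∧ p = min(0.253, 0.253) = 0.253
(p ∧ p) → q = min(1, 1 − 0.253 + 0.214) = min(1, 0.961) = 0.961
p → ((p ∧ p) → q) = min(1, 1 − 0.253 + 0.961) = min(1, 1.708) = 1.000
((p ∧ r) ∧ q) → (p → ((p ∧ p) → q)) = min(1, 1 − 0.214 + 1.000) = min(1, 1.786) = 1.000
¬(((p ∧ r) ∧ q) → (p → ((p ∧ p) → q))) = 1 − 1.000 = 0.000
¬¬(((p ∧ r) ∧ q) → (p → ((p ∧ p) → q))) = 1 − 0.000 = 1.000
¬q = 1 − 0.214 = 0.786
¬¬(((p ∧ r) ∧ q) → (p → ((p ∧ p) → q))) ⊕ ¬q = min(1, 1.000 + 0.786) = min(1, 1.786) = 1.000

1.000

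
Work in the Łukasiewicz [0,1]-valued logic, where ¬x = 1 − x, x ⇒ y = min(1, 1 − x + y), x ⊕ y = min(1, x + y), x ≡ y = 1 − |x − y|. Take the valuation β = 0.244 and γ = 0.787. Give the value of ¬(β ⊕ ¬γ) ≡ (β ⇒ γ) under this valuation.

¬γ = 1 − 0.787 = 0.213
β ⊕ ¬γ = min(1, 0.244 + 0.213) = min(1, 0.457) = 0.457
¬(β ⊕ ¬γ) = 1 − 0.457 = 0.543
β ⇒ γ = min(1, 1 − 0.244 + 0.787) = min(1, 1.543) = 1.000
¬(β ⊕ ¬γ) ≡ (β ⇒ γ) = 1 − |0.543 − 1.000| = 1 − 0.457 = 0.543

0.543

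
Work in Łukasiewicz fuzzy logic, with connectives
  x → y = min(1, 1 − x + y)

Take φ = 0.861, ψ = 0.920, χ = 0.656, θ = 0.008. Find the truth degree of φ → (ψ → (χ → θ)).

0.571

χ → θ = min(1, 1 − 0.656 + 0.008) = min(1, 0.352) = 0.352
ψ → (χ → θ) = min(1, 1 − 0.920 + 0.352) = min(1, 0.432) = 0.432
φ → (ψ → (χ → θ)) = min(1, 1 − 0.861 + 0.432) = min(1, 0.571) = 0.571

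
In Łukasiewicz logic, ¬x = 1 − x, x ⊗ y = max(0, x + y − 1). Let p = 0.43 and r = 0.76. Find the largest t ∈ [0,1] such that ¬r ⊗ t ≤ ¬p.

¬r = 1 − 0.76 = 0.24
So the left factor is ¬r = 0.24.
¬p = 1 − 0.43 = 0.57
So the right-hand bound is ¬p = 0.57.
The residuum of the Łukasiewicz t-norm gives the supremum: min(1, 1 − 0.24 + 0.57).
1 − 0.24 + 0.57 = 1.33, so t = min(1, 1.33) = 1.00.
Check: 0.24 ⊗ 1.00 = max(0, 0.24) = 0.24 ≤ 0.57.

1.00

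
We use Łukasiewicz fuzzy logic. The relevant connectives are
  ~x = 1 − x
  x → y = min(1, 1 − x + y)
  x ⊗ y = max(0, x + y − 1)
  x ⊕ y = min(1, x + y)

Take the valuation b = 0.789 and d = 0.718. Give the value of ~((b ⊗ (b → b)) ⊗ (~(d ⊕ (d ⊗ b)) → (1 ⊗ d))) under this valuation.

0.211

b → b = min(1, 1 − 0.789 + 0.789) = min(1, 1.000) = 1.000
b ⊗ (b → b) = max(0, 0.789 + 1.000 − 1) = max(0, 0.789) = 0.789
d ⊗ b = max(0, 0.718 + 0.789 − 1) = max(0, 0.507) = 0.507
d ⊕ (d ⊗ b) = min(1, 0.718 + 0.507) = min(1, 1.225) = 1.000
~(d ⊕ (d ⊗ b)) = 1 − 1.000 = 0.000
1 ⊗ d = max(0, 1.000 + 0.718 − 1) = max(0, 0.718) = 0.718
~(d ⊕ (d ⊗ b)) → (1 ⊗ d) = min(1, 1 − 0.000 + 0.718) = min(1, 1.718) = 1.000
(b ⊗ (b → b)) ⊗ (~(d ⊕ (d ⊗ b)) → (1 ⊗ d)) = max(0, 0.789 + 1.000 − 1) = max(0, 0.789) = 0.789
~((b ⊗ (b → b)) ⊗ (~(d ⊕ (d ⊗ b)) → (1 ⊗ d))) = 1 − 0.789 = 0.211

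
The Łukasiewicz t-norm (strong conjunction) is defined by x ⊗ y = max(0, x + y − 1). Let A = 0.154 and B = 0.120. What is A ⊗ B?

0.000

A ⊗ B = max(0, 0.154 + 0.120 − 1) = max(0, -0.726) = 0.000
For comparison, the Gödel (minimum) t-norm min(x, y) would give 0.120.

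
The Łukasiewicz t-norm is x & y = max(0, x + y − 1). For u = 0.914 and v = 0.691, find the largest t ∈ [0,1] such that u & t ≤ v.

0.777

The residuum of the Łukasiewicz t-norm gives the supremum: min(1, 1 − 0.914 + 0.691).
1 − 0.914 + 0.691 = 0.777, so t = min(1, 0.777) = 0.777.
Check: 0.914 & 0.777 = max(0, 0.691) = 0.691 ≤ 0.691.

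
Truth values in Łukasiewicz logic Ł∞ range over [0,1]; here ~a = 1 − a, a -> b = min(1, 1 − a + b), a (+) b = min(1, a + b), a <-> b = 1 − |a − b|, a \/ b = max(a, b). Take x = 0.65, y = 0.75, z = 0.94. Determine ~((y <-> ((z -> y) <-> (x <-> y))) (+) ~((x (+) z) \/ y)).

z -> y = min(1, 1 − 0.94 + 0.75) = min(1, 0.81) = 0.81
x <-> y = 1 − |0.65 − 0.75| = 1 − 0.10 = 0.90
(z -> y) <-> (x <-> y) = 1 − |0.81 − 0.90| = 1 − 0.09 = 0.91
y <-> ((z -> y) <-> (x <-> y)) = 1 − |0.75 − 0.91| = 1 − 0.16 = 0.84
x (+) z = min(1, 0.65 + 0.94) = min(1, 1.59) = 1.00
(x (+) z) \/ y = max(1.00, 0.75) = 1.00
~((x (+) z) \/ y) = 1 − 1.00 = 0.00
(y <-> ((z -> y) <-> (x <-> y))) (+) ~((x (+) z) \/ y) = min(1, 0.84 + 0.00) = min(1, 0.84) = 0.84
~((y <-> ((z -> y) <-> (x <-> y))) (+) ~((x (+) z) \/ y)) = 1 − 0.84 = 0.16

0.16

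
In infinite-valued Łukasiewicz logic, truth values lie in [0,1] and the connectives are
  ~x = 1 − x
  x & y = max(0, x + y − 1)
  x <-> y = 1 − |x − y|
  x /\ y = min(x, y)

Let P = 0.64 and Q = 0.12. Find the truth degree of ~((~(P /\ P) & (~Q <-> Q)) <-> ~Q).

0.88

P /\ P = min(0.64, 0.64) = 0.64
~(P /\ P) = 1 − 0.64 = 0.36
~Q = 1 − 0.12 = 0.88
~Q <-> Q = 1 − |0.88 − 0.12| = 1 − 0.76 = 0.24
~(P /\ P) & (~Q <-> Q) = max(0, 0.36 + 0.24 − 1) = max(0, -0.40) = 0.00
(~(P /\ P) & (~Q <-> Q)) <-> ~Q = 1 − |0.00 − 0.88| = 1 − 0.88 = 0.12
~((~(P /\ P) & (~Q <-> Q)) <-> ~Q) = 1 − 0.12 = 0.88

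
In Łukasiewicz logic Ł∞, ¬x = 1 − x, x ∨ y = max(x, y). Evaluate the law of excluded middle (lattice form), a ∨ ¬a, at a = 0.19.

¬a = 1 − 0.19 = 0.81
a ∨ ¬a = max(0.19, 0.81) = 0.81
(The value 0.81 < 1 shows this instance is not satisfied; not a Ł∞-tautology — its value is max(a, 1−a).)

0.81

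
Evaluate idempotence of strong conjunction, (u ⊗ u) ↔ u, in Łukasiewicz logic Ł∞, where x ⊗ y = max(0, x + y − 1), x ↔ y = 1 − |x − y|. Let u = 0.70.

0.70

u ⊗ u = max(0, 0.70 + 0.70 − 1) = max(0, 0.40) = 0.40
(u ⊗ u) ↔ u = 1 − |0.40 − 0.70| = 1 − 0.30 = 0.70
(The value 0.70 < 1 shows this instance is not satisfied; fails in Ł∞ since a ⊗ a = max(0, 2a−1) ≠ a in general.)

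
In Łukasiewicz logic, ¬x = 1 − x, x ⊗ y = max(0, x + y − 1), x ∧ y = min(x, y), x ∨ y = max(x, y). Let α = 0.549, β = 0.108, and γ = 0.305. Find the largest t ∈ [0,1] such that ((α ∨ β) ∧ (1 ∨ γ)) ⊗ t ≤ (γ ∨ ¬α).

α ∨ β = max(0.549, 0.108) = 0.549
1 ∨ γ = max(1.000, 0.305) = 1.000
(α ∨ β) ∧ (1 ∨ γ) = min(0.549, 1.000) = 0.549
So the left factor is (α ∨ β) ∧ (1 ∨ γ) = 0.549.
¬α = 1 − 0.549 = 0.451
γ ∨ ¬α = max(0.305, 0.451) = 0.451
So the right-hand bound is γ ∨ ¬α = 0.451.
The residuum of the Łukasiewicz t-norm gives the supremum: min(1, 1 − 0.549 + 0.451).
1 − 0.549 + 0.451 = 0.902, so t = min(1, 0.902) = 0.902.
Check: 0.549 ⊗ 0.902 = max(0, 0.451) = 0.451 ≤ 0.451.

0.902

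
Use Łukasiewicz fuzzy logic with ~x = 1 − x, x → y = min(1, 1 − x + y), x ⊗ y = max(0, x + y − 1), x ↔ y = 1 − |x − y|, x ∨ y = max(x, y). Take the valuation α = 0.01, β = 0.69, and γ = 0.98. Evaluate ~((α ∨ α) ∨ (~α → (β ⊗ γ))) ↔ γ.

α ∨ α = max(0.01, 0.01) = 0.01
~α = 1 − 0.01 = 0.99
β ⊗ γ = max(0, 0.69 + 0.98 − 1) = max(0, 0.67) = 0.67
~α → (β ⊗ γ) = min(1, 1 − 0.99 + 0.67) = min(1, 0.68) = 0.68
(α ∨ α) ∨ (~α → (β ⊗ γ)) = max(0.01, 0.68) = 0.68
~((α ∨ α) ∨ (~α → (β ⊗ γ))) = 1 − 0.68 = 0.32
~((α ∨ α) ∨ (~α → (β ⊗ γ))) ↔ γ = 1 − |0.32 − 0.98| = 1 − 0.66 = 0.34

0.34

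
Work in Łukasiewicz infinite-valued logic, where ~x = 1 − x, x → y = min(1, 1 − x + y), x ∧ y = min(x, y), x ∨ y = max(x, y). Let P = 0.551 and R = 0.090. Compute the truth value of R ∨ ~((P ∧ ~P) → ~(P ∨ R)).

0.090

~P = 1 − 0.551 = 0.449
P ∧ ~P = min(0.551, 0.449) = 0.449
P ∨ R = max(0.551, 0.090) = 0.551
~(P ∨ R) = 1 − 0.551 = 0.449
(P ∧ ~P) → ~(P ∨ R) = min(1, 1 − 0.449 + 0.449) = min(1, 1.000) = 1.000
~((P ∧ ~P) → ~(P ∨ R)) = 1 − 1.000 = 0.000
R ∨ ~((P ∧ ~P) → ~(P ∨ R)) = max(0.090, 0.000) = 0.090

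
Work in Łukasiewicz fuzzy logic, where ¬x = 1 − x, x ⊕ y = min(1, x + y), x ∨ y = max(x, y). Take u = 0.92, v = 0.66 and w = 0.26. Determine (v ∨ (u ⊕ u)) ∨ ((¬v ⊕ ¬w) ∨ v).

1.00

u ⊕ u = min(1, 0.92 + 0.92) = min(1, 1.84) = 1.00
v ∨ (u ⊕ u) = max(0.66, 1.00) = 1.00
¬v = 1 − 0.66 = 0.34
¬w = 1 − 0.26 = 0.74
¬v ⊕ ¬w = min(1, 0.34 + 0.74) = min(1, 1.08) = 1.00
(¬v ⊕ ¬w) ∨ v = max(1.00, 0.66) = 1.00
(v ∨ (u ⊕ u)) ∨ ((¬v ⊕ ¬w) ∨ v) = max(1.00, 1.00) = 1.00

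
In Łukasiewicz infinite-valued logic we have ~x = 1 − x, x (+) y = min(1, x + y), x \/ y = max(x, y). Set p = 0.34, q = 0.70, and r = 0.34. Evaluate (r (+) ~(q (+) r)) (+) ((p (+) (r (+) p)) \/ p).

q (+) r = min(1, 0.70 + 0.34) = min(1, 1.04) = 1.00
~(q (+) r) = 1 − 1.00 = 0.00
r (+) ~(q (+) r) = min(1, 0.34 + 0.00) = min(1, 0.34) = 0.34
r (+) p = min(1, 0.34 + 0.34) = min(1, 0.68) = 0.68
p (+) (r (+) p) = min(1, 0.34 + 0.68) = min(1, 1.02) = 1.00
(p (+) (r (+) p)) \/ p = max(1.00, 0.34) = 1.00
(r (+) ~(q (+) r)) (+) ((p (+) (r (+) p)) \/ p) = min(1, 0.34 + 1.00) = min(1, 1.34) = 1.00

1.00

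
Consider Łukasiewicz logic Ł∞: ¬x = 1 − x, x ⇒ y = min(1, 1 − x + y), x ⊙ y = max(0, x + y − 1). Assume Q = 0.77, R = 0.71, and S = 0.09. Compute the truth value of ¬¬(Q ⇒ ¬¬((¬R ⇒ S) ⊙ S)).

0.23

¬R = 1 − 0.71 = 0.29
¬R ⇒ S = min(1, 1 − 0.29 + 0.09) = min(1, 0.80) = 0.80
(¬R ⇒ S) ⊙ S = max(0, 0.80 + 0.09 − 1) = max(0, -0.11) = 0.00
¬((¬R ⇒ S) ⊙ S) = 1 − 0.00 = 1.00
¬¬((¬R ⇒ S) ⊙ S) = 1 − 1.00 = 0.00
Q ⇒ ¬¬((¬R ⇒ S) ⊙ S) = min(1, 1 − 0.77 + 0.00) = min(1, 0.23) = 0.23
¬(Q ⇒ ¬¬((¬R ⇒ S) ⊙ S)) = 1 − 0.23 = 0.77
¬¬(Q ⇒ ¬¬((¬R ⇒ S) ⊙ S)) = 1 − 0.77 = 0.23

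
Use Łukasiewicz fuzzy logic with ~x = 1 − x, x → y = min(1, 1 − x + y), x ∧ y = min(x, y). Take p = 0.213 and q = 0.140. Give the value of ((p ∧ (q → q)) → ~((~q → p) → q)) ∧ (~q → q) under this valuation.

q → q = min(1, 1 − 0.140 + 0.140) = min(1, 1.000) = 1.000
p ∧ (q → q) = min(0.213, 1.000) = 0.213
~q = 1 − 0.140 = 0.860
~q → p = min(1, 1 − 0.860 + 0.213) = min(1, 0.353) = 0.353
(~q → p) → q = min(1, 1 − 0.353 + 0.140) = min(1, 0.787) = 0.787
~((~q → p) → q) = 1 − 0.787 = 0.213
(p ∧ (q → q)) → ~((~q → p) → q) = min(1, 1 − 0.213 + 0.213) = min(1, 1.000) = 1.000
~q → q = min(1, 1 − 0.860 + 0.140) = min(1, 0.280) = 0.280
((p ∧ (q → q)) → ~((~q → p) → q)) ∧ (~q → q) = min(1.000, 0.280) = 0.280

0.280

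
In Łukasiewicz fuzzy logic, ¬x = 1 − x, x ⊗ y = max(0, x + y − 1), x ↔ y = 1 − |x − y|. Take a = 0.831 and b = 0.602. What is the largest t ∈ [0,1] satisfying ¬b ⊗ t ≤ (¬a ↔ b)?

1.000

¬b = 1 − 0.602 = 0.398
So the left factor is ¬b = 0.398.
¬a = 1 − 0.831 = 0.169
¬a ↔ b = 1 − |0.169 − 0.602| = 1 − 0.433 = 0.567
So the right-hand bound is ¬a ↔ b = 0.567.
The residuum of the Łukasiewicz t-norm gives the supremum: min(1, 1 − 0.398 + 0.567).
1 − 0.398 + 0.567 = 1.169, so t = min(1, 1.169) = 1.000.
Check: 0.398 ⊗ 1.000 = max(0, 0.398) = 0.398 ≤ 0.567.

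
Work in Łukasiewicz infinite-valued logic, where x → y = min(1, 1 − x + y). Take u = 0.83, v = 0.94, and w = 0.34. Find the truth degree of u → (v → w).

v → w = min(1, 1 − 0.94 + 0.34) = min(1, 0.40) = 0.40
u → (v → w) = min(1, 1 − 0.83 + 0.40) = min(1, 0.57) = 0.57

0.57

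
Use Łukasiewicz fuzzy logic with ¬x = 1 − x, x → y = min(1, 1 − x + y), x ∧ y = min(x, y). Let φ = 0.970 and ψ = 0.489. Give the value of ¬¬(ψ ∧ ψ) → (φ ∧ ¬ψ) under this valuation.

1.000

ψ ∧ ψ = min(0.489, 0.489) = 0.489
¬(ψ ∧ ψ) = 1 − 0.489 = 0.511
¬¬(ψ ∧ ψ) = 1 − 0.511 = 0.489
¬ψ = 1 − 0.489 = 0.511
φ ∧ ¬ψ = min(0.970, 0.511) = 0.511
¬¬(ψ ∧ ψ) → (φ ∧ ¬ψ) = min(1, 1 − 0.489 + 0.511) = min(1, 1.022) = 1.000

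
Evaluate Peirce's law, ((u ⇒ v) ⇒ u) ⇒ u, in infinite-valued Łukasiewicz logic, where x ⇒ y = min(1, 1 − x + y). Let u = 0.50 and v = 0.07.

u ⇒ v = min(1, 1 − 0.50 + 0.07) = min(1, 0.57) = 0.57
(u ⇒ v) ⇒ u = min(1, 1 − 0.57 + 0.50) = min(1, 0.93) = 0.93
((u ⇒ v) ⇒ u) ⇒ u = min(1, 1 − 0.93 + 0.50) = min(1, 0.57) = 0.57
(The value 0.57 < 1 shows this instance is not satisfied; not a Ł∞-tautology in general.)

0.57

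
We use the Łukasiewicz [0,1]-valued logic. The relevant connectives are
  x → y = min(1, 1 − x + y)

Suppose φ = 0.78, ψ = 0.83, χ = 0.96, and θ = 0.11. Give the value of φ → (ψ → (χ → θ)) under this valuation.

χ → θ = min(1, 1 − 0.96 + 0.11) = min(1, 0.15) = 0.15
ψ → (χ → θ) = min(1, 1 − 0.83 + 0.15) = min(1, 0.32) = 0.32
φ → (ψ → (χ → θ)) = min(1, 1 − 0.78 + 0.32) = min(1, 0.54) = 0.54

0.54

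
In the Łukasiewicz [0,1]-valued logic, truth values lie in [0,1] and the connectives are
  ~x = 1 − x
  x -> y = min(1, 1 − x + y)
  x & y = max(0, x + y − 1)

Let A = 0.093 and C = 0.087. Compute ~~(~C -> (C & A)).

0.087

~C = 1 − 0.087 = 0.913
C & A = max(0, 0.087 + 0.093 − 1) = max(0, -0.820) = 0.000
~C -> (C & A) = min(1, 1 − 0.913 + 0.000) = min(1, 0.087) = 0.087
~(~C -> (C & A)) = 1 − 0.087 = 0.913
~~(~C -> (C & A)) = 1 − 0.913 = 0.087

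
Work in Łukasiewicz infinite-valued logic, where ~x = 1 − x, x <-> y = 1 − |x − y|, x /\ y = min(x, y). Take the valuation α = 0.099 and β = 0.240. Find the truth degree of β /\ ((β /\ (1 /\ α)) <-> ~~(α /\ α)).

1 /\ α = min(1.000, 0.099) = 0.099
β /\ (1 /\ α) = min(0.240, 0.099) = 0.099
α /\ α = min(0.099, 0.099) = 0.099
~(α /\ α) = 1 − 0.099 = 0.901
~~(α /\ α) = 1 − 0.901 = 0.099
(β /\ (1 /\ α)) <-> ~~(α /\ α) = 1 − |0.099 − 0.099| = 1 − 0.000 = 1.000
β /\ ((β /\ (1 /\ α)) <-> ~~(α /\ α)) = min(0.240, 1.000) = 0.240

0.240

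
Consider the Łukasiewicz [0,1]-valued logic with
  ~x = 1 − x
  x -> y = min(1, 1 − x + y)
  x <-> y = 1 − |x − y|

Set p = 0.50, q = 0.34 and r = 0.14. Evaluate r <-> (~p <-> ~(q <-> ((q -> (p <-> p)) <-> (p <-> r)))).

0.34

~p = 1 − 0.50 = 0.50
p <-> p = 1 − |0.50 − 0.50| = 1 − 0.00 = 1.00
q -> (p <-> p) = min(1, 1 − 0.34 + 1.00) = min(1, 1.66) = 1.00
p <-> r = 1 − |0.50 − 0.14| = 1 − 0.36 = 0.64
(q -> (p <-> p)) <-> (p <-> r) = 1 − |1.00 − 0.64| = 1 − 0.36 = 0.64
q <-> ((q -> (p <-> p)) <-> (p <-> r)) = 1 − |0.34 − 0.64| = 1 − 0.30 = 0.70
~(q <-> ((q -> (p <-> p)) <-> (p <-> r))) = 1 − 0.70 = 0.30
~p <-> ~(q <-> ((q -> (p <-> p)) <-> (p <-> r))) = 1 − |0.50 − 0.30| = 1 − 0.20 = 0.80
r <-> (~p <-> ~(q <-> ((q -> (p <-> p)) <-> (p <-> r)))) = 1 − |0.14 − 0.80| = 1 − 0.66 = 0.34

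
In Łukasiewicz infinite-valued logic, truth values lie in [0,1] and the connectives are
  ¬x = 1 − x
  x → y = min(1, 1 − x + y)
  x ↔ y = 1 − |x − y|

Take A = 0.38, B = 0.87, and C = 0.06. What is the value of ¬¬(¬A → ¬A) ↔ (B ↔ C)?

0.19

¬A = 1 − 0.38 = 0.62
¬A → ¬A = min(1, 1 − 0.62 + 0.62) = min(1, 1.00) = 1.00
¬(¬A → ¬A) = 1 − 1.00 = 0.00
¬¬(¬A → ¬A) = 1 − 0.00 = 1.00
B ↔ C = 1 − |0.87 − 0.06| = 1 − 0.81 = 0.19
¬¬(¬A → ¬A) ↔ (B ↔ C) = 1 − |1.00 − 0.19| = 1 − 0.81 = 0.19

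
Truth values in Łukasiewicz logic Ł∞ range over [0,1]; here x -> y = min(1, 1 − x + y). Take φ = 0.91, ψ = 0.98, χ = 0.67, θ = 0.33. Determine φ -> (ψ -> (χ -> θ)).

χ -> θ = min(1, 1 − 0.67 + 0.33) = min(1, 0.66) = 0.66
ψ -> (χ -> θ) = min(1, 1 − 0.98 + 0.66) = min(1, 0.68) = 0.68
φ -> (ψ -> (χ -> θ)) = min(1, 1 − 0.91 + 0.68) = min(1, 0.77) = 0.77

0.77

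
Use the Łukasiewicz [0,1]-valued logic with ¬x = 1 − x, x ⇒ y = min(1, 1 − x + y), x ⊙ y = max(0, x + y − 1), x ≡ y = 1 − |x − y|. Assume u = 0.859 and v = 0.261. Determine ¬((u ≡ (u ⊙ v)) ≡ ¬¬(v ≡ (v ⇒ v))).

0.000

u ⊙ v = max(0, 0.859 + 0.261 − 1) = max(0, 0.120) = 0.120
u ≡ (u ⊙ v) = 1 − |0.859 − 0.120| = 1 − 0.739 = 0.261
v ⇒ v = min(1, 1 − 0.261 + 0.261) = min(1, 1.000) = 1.000
v ≡ (v ⇒ v) = 1 − |0.261 − 1.000| = 1 − 0.739 = 0.261
¬(v ≡ (v ⇒ v)) = 1 − 0.261 = 0.739
¬¬(v ≡ (v ⇒ v)) = 1 − 0.739 = 0.261
(u ≡ (u ⊙ v)) ≡ ¬¬(v ≡ (v ⇒ v)) = 1 − |0.261 − 0.261| = 1 − 0.000 = 1.000
¬((u ≡ (u ⊙ v)) ≡ ¬¬(v ≡ (v ⇒ v))) = 1 − 1.000 = 0.000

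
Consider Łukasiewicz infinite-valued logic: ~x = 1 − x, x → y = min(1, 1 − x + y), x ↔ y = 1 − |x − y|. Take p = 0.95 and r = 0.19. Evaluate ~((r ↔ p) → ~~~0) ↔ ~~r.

r ↔ p = 1 − |0.19 − 0.95| = 1 − 0.76 = 0.24
~0 = 1 − 0.00 = 1.00
~~0 = 1 − 1.00 = 0.00
~~~0 = 1 − 0.00 = 1.00
(r ↔ p) → ~~~0 = min(1, 1 − 0.24 + 1.00) = min(1, 1.76) = 1.00
~((r ↔ p) → ~~~0) = 1 − 1.00 = 0.00
~r = 1 − 0.19 = 0.81
~~r = 1 − 0.81 = 0.19
~((r ↔ p) → ~~~0) ↔ ~~r = 1 − |0.00 − 0.19| = 1 − 0.19 = 0.81

0.81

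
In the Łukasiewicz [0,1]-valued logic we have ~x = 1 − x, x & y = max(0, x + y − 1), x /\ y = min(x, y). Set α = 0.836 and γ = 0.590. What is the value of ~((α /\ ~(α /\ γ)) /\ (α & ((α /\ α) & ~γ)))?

α /\ γ = min(0.836, 0.590) = 0.590
~(α /\ γ) = 1 − 0.590 = 0.410
α /\ ~(α /\ γ) = min(0.836, 0.410) = 0.410
α /\ α = min(0.836, 0.836) = 0.836
~γ = 1 − 0.590 = 0.410
(α /\ α) & ~γ = max(0, 0.836 + 0.410 − 1) = max(0, 0.246) = 0.246
α & ((α /\ α) & ~γ) = max(0, 0.836 + 0.246 − 1) = max(0, 0.082) = 0.082
(α /\ ~(α /\ γ)) /\ (α & ((α /\ α) & ~γ)) = min(0.410, 0.082) = 0.082
~((α /\ ~(α /\ γ)) /\ (α & ((α /\ α) & ~γ))) = 1 − 0.082 = 0.918

0.918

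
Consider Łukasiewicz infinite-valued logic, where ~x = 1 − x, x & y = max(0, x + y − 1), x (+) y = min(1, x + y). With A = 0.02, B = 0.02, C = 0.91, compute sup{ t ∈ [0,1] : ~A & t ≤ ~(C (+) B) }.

0.09

~A = 1 − 0.02 = 0.98
So the left factor is ~A = 0.98.
C (+) B = min(1, 0.91 + 0.02) = min(1, 0.93) = 0.93
~(C (+) B) = 1 − 0.93 = 0.07
So the right-hand bound is ~(C (+) B) = 0.07.
The residuum of the Łukasiewicz t-norm gives the supremum: min(1, 1 − 0.98 + 0.07).
1 − 0.98 + 0.07 = 0.09, so t = min(1, 0.09) = 0.09.
Check: 0.98 & 0.09 = max(0, 0.07) = 0.07 ≤ 0.07.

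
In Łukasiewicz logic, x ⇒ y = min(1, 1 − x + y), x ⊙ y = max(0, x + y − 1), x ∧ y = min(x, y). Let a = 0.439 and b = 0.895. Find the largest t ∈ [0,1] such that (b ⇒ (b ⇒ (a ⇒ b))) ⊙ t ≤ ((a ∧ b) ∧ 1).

a ⇒ b = min(1, 1 − 0.439 + 0.895) = min(1, 1.456) = 1.000
b ⇒ (a ⇒ b) = min(1, 1 − 0.895 + 1.000) = min(1, 1.105) = 1.000
b ⇒ (b ⇒ (a ⇒ b)) = min(1, 1 − 0.895 + 1.000) = min(1, 1.105) = 1.000
So the left factor is b ⇒ (b ⇒ (a ⇒ b)) = 1.000.
a ∧ b = min(0.439, 0.895) = 0.439
(a ∧ b) ∧ 1 = min(0.439, 1.000) = 0.439
So the right-hand bound is (a ∧ b) ∧ 1 = 0.439.
The residuum of the Łukasiewicz t-norm gives the supremum: min(1, 1 − 1.000 + 0.439).
1 − 1.000 + 0.439 = 0.439, so t = min(1, 0.439) = 0.439.
Check: 1.000 ⊙ 0.439 = max(0, 0.439) = 0.439 ≤ 0.439.

0.439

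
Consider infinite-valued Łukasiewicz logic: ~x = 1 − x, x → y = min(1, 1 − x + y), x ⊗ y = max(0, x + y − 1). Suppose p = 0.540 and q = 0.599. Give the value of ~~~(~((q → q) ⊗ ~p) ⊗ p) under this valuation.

q → q = min(1, 1 − 0.599 + 0.599) = min(1, 1.000) = 1.000
~p = 1 − 0.540 = 0.460
(q → q) ⊗ ~p = max(0, 1.000 + 0.460 − 1) = max(0, 0.460) = 0.460
~((q → q) ⊗ ~p) = 1 − 0.460 = 0.540
~((q → q) ⊗ ~p) ⊗ p = max(0, 0.540 + 0.540 − 1) = max(0, 0.080) = 0.080
~(~((q → q) ⊗ ~p) ⊗ p) = 1 − 0.080 = 0.920
~~(~((q → q) ⊗ ~p) ⊗ p) = 1 − 0.920 = 0.080
~~~(~((q → q) ⊗ ~p) ⊗ p) = 1 − 0.080 = 0.920

0.920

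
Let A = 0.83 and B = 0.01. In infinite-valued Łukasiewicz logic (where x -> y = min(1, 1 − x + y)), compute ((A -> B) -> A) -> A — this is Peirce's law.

A -> B = min(1, 1 − 0.83 + 0.01) = min(1, 0.18) = 0.18
(A -> B) -> A = min(1, 1 − 0.18 + 0.83) = min(1, 1.65) = 1.00
((A -> B) -> A) -> A = min(1, 1 − 1.00 + 0.83) = min(1, 0.83) = 0.83
(The value 0.83 < 1 shows this instance is not satisfied; not a Ł∞-tautology in general.)

0.83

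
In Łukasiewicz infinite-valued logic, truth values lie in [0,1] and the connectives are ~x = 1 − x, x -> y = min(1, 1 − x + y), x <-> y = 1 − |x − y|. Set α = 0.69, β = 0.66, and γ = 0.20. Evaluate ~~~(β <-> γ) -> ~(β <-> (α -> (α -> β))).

0.88

β <-> γ = 1 − |0.66 − 0.20| = 1 − 0.46 = 0.54
~(β <-> γ) = 1 − 0.54 = 0.46
~~(β <-> γ) = 1 − 0.46 = 0.54
~~~(β <-> γ) = 1 − 0.54 = 0.46
α -> β = min(1, 1 − 0.69 + 0.66) = min(1, 0.97) = 0.97
α -> (α -> β) = min(1, 1 − 0.69 + 0.97) = min(1, 1.28) = 1.00
β <-> (α -> (α -> β)) = 1 − |0.66 − 1.00| = 1 − 0.34 = 0.66
~(β <-> (α -> (α -> β))) = 1 − 0.66 = 0.34
~~~(β <-> γ) -> ~(β <-> (α -> (α -> β))) = min(1, 1 − 0.46 + 0.34) = min(1, 0.88) = 0.88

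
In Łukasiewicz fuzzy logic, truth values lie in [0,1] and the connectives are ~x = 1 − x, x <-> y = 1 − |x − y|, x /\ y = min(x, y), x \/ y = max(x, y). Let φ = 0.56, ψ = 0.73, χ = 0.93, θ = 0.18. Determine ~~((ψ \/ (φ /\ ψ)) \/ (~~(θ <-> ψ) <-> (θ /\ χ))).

φ /\ ψ = min(0.56, 0.73) = 0.56
ψ \/ (φ /\ ψ) = max(0.73, 0.56) = 0.73
θ <-> ψ = 1 − |0.18 − 0.73| = 1 − 0.55 = 0.45
~(θ <-> ψ) = 1 − 0.45 = 0.55
~~(θ <-> ψ) = 1 − 0.55 = 0.45
θ /\ χ = min(0.18, 0.93) = 0.18
~~(θ <-> ψ) <-> (θ /\ χ) = 1 − |0.45 − 0.18| = 1 − 0.27 = 0.73
(ψ \/ (φ /\ ψ)) \/ (~~(θ <-> ψ) <-> (θ /\ χ)) = max(0.73, 0.73) = 0.73
~((ψ \/ (φ /\ ψ)) \/ (~~(θ <-> ψ) <-> (θ /\ χ))) = 1 − 0.73 = 0.27
~~((ψ \/ (φ /\ ψ)) \/ (~~(θ <-> ψ) <-> (θ /\ χ))) = 1 − 0.27 = 0.73

0.73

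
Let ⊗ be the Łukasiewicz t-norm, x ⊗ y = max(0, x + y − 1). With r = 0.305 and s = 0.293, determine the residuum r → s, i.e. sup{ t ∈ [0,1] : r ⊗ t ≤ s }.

0.988

The residuum of the Łukasiewicz t-norm gives the supremum: min(1, 1 − 0.305 + 0.293).
1 − 0.305 + 0.293 = 0.988, so t = min(1, 0.988) = 0.988.
Check: 0.305 ⊗ 0.988 = max(0, 0.293) = 0.293 ≤ 0.293.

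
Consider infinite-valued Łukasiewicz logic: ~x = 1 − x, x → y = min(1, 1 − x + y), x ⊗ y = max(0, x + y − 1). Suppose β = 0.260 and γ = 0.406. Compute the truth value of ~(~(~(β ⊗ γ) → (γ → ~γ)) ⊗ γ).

β ⊗ γ = max(0, 0.260 + 0.406 − 1) = max(0, -0.334) = 0.000
~(β ⊗ γ) = 1 − 0.000 = 1.000
~γ = 1 − 0.406 = 0.594
γ → ~γ = min(1, 1 − 0.406 + 0.594) = min(1, 1.188) = 1.000
~(β ⊗ γ) → (γ → ~γ) = min(1, 1 − 1.000 + 1.000) = min(1, 1.000) = 1.000
~(~(β ⊗ γ) → (γ → ~γ)) = 1 − 1.000 = 0.000
~(~(β ⊗ γ) → (γ → ~γ)) ⊗ γ = max(0, 0.000 + 0.406 − 1) = max(0, -0.594) = 0.000
~(~(~(β ⊗ γ) → (γ → ~γ)) ⊗ γ) = 1 − 0.000 = 1.000

1.000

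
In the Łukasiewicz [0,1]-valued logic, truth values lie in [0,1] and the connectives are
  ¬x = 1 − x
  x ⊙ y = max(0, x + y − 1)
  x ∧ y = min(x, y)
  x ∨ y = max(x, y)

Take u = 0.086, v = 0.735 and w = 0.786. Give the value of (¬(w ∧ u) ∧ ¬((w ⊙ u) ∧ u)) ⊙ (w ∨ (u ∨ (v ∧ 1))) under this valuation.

w ∧ u = min(0.786, 0.086) = 0.086
¬(w ∧ u) = 1 − 0.086 = 0.914
w ⊙ u = max(0, 0.786 + 0.086 − 1) = max(0, -0.128) = 0.000
(w ⊙ u) ∧ u = min(0.000, 0.086) = 0.000
¬((w ⊙ u) ∧ u) = 1 − 0.000 = 1.000
¬(w ∧ u) ∧ ¬((w ⊙ u) ∧ u) = min(0.914, 1.000) = 0.914
v ∧ 1 = min(0.735, 1.000) = 0.735
u ∨ (v ∧ 1) = max(0.086, 0.735) = 0.735
w ∨ (u ∨ (v ∧ 1)) = max(0.786, 0.735) = 0.786
(¬(w ∧ u) ∧ ¬((w ⊙ u) ∧ u)) ⊙ (w ∨ (u ∨ (v ∧ 1))) = max(0, 0.914 + 0.786 − 1) = max(0, 0.700) = 0.700

0.700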